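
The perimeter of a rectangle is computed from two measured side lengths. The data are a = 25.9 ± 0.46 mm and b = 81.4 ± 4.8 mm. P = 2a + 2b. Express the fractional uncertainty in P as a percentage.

Absolute uncertainties add in quadrature for a linear combination:
  (2·δa)² = 0.846;  (2·δb)² = 92.2
δP = √(93.0) = 9.64 mm
P = 215 mm, so δP/P = 9.64/215 = 0.0449.

4.49%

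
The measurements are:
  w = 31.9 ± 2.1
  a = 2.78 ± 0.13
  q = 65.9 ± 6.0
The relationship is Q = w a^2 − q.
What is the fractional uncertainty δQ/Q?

0.160

Let p = w·a^2 = 247. δp/p = √((1·δw/w)² + (2·δa/a)²) = √(0.00433 + 0.00875) = 0.114, so δp = 28.2.
Q = p − q: δQ = √(δp² + δq²) = √(795 + 36.0) = 28.8
Q = 181, so δQ/Q = 28.8/181 = 0.160.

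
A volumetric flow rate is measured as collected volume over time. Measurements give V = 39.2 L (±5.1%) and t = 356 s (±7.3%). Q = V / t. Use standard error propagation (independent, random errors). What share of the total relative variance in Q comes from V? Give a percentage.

32.8%

(δQ/Q)² = (1·δV/V)² + (-1·δt/t)²
  V term: (1×0.0510)² = 0.00260
  t term: (-1×0.0730)² = 0.00533
Total = 0.00793. Share from V = 0.00260/0.00793 = 0.328.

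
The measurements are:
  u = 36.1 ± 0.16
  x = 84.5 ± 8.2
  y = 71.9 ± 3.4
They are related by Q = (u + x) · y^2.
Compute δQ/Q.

0.116

Let w = u + x = 121. δw = √(δu² + δx²) = √(0.0256 + 67.2) = 8.20, so δw/w = 0.0680.
Q is then a monomial in w, y:
δQ/Q = √((δw/w)² + (2·δy/y)²) = √(0.00462 + 0.00894) = 0.116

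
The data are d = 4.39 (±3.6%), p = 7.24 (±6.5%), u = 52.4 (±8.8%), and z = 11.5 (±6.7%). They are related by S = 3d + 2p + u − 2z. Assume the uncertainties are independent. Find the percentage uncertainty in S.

Each term contributes (cᵢ δxᵢ)² to (δS)²:
  (3·δd)² = 0.225;  (2·δp)² = 0.886;  (δu)² = 21.3;  (2·δz)² = 2.37
δS = √(24.7) = 4.97
S = 57.0, so δS/S = 4.97/57.0 = 0.0872.

8.72%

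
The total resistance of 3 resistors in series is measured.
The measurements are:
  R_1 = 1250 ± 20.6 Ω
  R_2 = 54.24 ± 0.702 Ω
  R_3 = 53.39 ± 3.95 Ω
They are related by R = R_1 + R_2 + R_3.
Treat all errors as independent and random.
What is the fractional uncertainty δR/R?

Sums and differences: (δR)² = Σ (cᵢ δxᵢ)².
  (δR_1)² = 424;  (δR_2)² = 0.493;  (δR_3)² = 15.6
δR = √(440) = 21.0 Ω
R = 1358 Ω, so δR/R = 21.0/1358 = 0.0155.

0.0155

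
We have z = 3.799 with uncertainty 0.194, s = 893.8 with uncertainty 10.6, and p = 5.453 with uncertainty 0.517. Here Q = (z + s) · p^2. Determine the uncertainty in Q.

Let u = z + s = 897.6. δu = √(δz² + δs²) = √(0.0376 + 112) = 10.6, so δu/u = 0.0118.
Q is then a monomial in u, p:
δQ/Q = √((δu/u)² + (2·δp/p)²) = √(0.000140 + 0.0360) = 0.190
Q = 26690, so δQ = 0.190 × 26690 = 5070.

5070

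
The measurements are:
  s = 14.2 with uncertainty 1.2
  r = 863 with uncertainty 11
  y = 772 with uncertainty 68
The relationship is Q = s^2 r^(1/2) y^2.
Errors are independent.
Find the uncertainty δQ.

Relative error in a monomial: (δQ/Q)² = Σ (nᵢ · δxᵢ/xᵢ)².
  (2·δs/s)² = (2×0.0845)² = 0.0286;  (½·δr/r)² = (0.5×0.0127)² = 4.06e-05;  (2·δy/y)² = (2×0.0881)² = 0.0310
δQ/Q = √(0.0596) = 0.244
Q = 3.53e+09, so δQ = 0.244 × 3.53e+09 = 8.62e+08.

8.62e+08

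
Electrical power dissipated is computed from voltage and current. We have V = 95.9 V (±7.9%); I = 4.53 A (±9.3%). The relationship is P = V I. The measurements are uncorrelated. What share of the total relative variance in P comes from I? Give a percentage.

58.1%

(δP/P)² = (1·δV/V)² + (1·δI/I)²
  V term: (1×0.0790)² = 0.00624
  I term: (1×0.0930)² = 0.00865
Total = 0.0149. Share from I = 0.00865/0.0149 = 0.581.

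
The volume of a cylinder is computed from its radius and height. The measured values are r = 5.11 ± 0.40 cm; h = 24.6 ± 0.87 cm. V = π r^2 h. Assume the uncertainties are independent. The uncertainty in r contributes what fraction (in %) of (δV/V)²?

(δV/V)² = (2·δr/r)² + (1·δh/h)²
  r term: (2×0.0783)² = 0.0245
  h term: (1×0.0354)² = 0.00125
Total = 0.0258. Share from r = 0.0245/0.0258 = 0.951.

95.1%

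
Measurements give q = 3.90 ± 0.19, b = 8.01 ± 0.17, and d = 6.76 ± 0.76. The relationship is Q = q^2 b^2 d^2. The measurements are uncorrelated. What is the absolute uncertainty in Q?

11100

Relative error in a monomial: (δQ/Q)² = Σ (nᵢ · δxᵢ/xᵢ)².
  (2·δq/q)² = (2×0.0487)² = 0.00949;  (2·δb/b)² = (2×0.0212)² = 0.00180;  (2·δd/d)² = (2×0.112)² = 0.0506
δQ/Q = √(0.0619) = 0.249
Q = 44600, so δQ = 0.249 × 44600 = 11100.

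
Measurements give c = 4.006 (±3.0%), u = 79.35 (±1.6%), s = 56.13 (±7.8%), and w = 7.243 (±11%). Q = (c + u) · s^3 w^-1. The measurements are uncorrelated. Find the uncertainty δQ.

Let h = c + u = 83.36. δh = √(δc² + δu²) = √(0.0144 + 1.61) = 1.28, so δh/h = 0.0153.
Q is then a monomial in h, s, w:
δQ/Q = √((δh/h)² + (3·δs/s)² + (-1·δw/w)²) = √(0.000234 + 0.0548 + 0.0121) = 0.259
Q = 2.035e+06, so δQ = 0.259 × 2.035e+06 = 5.27e+05.

5.27e+05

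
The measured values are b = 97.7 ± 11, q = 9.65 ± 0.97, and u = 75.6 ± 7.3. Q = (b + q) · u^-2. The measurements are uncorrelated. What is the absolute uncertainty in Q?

0.00411

Let w = b + q = 107. δw = √(δb² + δq²) = √(121 + 0.941) = 11.0, so δw/w = 0.103.
Q is then a monomial in w, u:
δQ/Q = √((δw/w)² + (-2·δu/u)²) = √(0.0106 + 0.0373) = 0.219
Q = 0.0188, so δQ = 0.219 × 0.0188 = 0.00411.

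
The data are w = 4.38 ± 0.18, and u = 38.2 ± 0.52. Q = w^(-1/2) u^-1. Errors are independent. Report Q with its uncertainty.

Relative error in a monomial: (δQ/Q)² = Σ (nᵢ · δxᵢ/xᵢ)².
  (−½·δw/w)² = (-0.5×0.0411)² = 0.000422;  (-1·δu/u)² = (-1×0.0136)² = 0.000185
δQ/Q = √(0.000608) = 0.0246
Q = 0.0125, so δQ = 0.0246 × 0.0125 = 0.000308.

0.0125 ± 0.000308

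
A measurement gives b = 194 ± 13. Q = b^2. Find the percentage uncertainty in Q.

13.4%

Relative error in a monomial: (δQ/Q)² = Σ (nᵢ · δxᵢ/xᵢ)².
  (2·δb/b)² = (2×0.0670)² = 0.0180
δQ/Q = √(0.0180) = 0.134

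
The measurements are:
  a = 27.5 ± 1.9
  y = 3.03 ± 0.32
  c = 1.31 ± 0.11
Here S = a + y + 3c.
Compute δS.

Each term contributes (cᵢ δxᵢ)² to (δS)²:
  (δa)² = 3.61;  (δy)² = 0.102;  (3·δc)² = 0.109
δS = √(3.82) = 1.95

1.95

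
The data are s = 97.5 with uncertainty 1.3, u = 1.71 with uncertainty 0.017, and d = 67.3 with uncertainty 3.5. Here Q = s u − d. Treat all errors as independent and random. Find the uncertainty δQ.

4.47

Let p = s·u = 167. δp/p = √((1·δs/s)² + (1·δu/u)²) = √(0.000178 + 9.88e-05) = 0.0166, so δp = 2.77.
Q = p − d: δQ = √(δp² + δd²) = √(7.69 + 12.2) = 4.47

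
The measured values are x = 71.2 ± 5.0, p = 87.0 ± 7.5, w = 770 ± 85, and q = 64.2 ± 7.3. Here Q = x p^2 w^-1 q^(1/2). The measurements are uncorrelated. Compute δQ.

1250

For a monomial Q ∝ x, p^2, w^-1, q^(1/2), fractional errors add in quadrature:
  (1·δx/x)² = (1×0.0702)² = 0.00493;  (2·δp/p)² = (2×0.0862)² = 0.0297;  (-1·δw/w)² = (-1×0.110)² = 0.0122;  (½·δq/q)² = (0.5×0.114)² = 0.00323
δQ/Q = √(0.0501) = 0.224
Q = 5610, so δQ = 0.224 × 5610 = 1250.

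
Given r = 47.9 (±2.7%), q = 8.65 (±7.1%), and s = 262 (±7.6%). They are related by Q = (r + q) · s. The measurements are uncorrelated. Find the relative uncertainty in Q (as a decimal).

Let u = r + q = 56.5. δu = √(δr² + δq²) = √(1.67 + 0.377) = 1.43, so δu/u = 0.0253.
Q is then a monomial in u, s:
δQ/Q = √((δu/u)² + (1·δs/s)²) = √(0.000641 + 0.00578) = 0.0801

0.0801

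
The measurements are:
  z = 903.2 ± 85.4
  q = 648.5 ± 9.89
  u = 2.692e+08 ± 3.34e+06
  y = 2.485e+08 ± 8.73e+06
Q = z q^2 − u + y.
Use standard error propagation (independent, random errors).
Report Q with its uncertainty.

(3.591 ± 0.389) × 10^8

Let p = z·q^2 = 3.798e+08. δp/p = √((1·δz/z)² + (2·δq/q)²) = √(0.00894 + 0.000930) = 0.0994, so δp = 3.77e+07.
Q = p − u + y: δQ = √(δp² + δu² + δy²) = √(1.42e+15 + 1.12e+13 + 7.62e+13) = 3.89e+07
Q = 3.591e+08.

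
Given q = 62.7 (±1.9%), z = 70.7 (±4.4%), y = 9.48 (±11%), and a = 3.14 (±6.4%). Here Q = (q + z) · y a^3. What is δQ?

Let u = q + z = 133. δu = √(δq² + δz²) = √(1.42 + 9.68) = 3.33, so δu/u = 0.0250.
Q is then a monomial in u, y, a:
δQ/Q = √((δu/u)² + (1·δy/y)² + (3·δa/a)²) = √(0.000624 + 0.0121 + 0.0369) = 0.223
Q = 39200, so δQ = 0.223 × 39200 = 8720.

8720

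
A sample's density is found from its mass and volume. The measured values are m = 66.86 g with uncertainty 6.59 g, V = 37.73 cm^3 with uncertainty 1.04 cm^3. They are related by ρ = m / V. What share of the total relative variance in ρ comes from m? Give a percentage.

92.7%

(δρ/ρ)² = (1·δm/m)² + (-1·δV/V)²
  m term: (1×0.0986)² = 0.00971
  V term: (-1×0.0276)² = 0.000760
Total = 0.0105. Share from m = 0.00971/0.0105 = 0.927.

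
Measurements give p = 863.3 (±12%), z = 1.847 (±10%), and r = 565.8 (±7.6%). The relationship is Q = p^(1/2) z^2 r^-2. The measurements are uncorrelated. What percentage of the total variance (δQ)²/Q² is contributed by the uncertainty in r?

34.6%

(δQ/Q)² = (½·δp/p)² + (2·δz/z)² + (-2·δr/r)²
  p term: (0.5×0.120)² = 0.00360
  z term: (2×0.100)² = 0.0400
  r term: (-2×0.0760)² = 0.0231
Total = 0.0667. Share from r = 0.0231/0.0667 = 0.346.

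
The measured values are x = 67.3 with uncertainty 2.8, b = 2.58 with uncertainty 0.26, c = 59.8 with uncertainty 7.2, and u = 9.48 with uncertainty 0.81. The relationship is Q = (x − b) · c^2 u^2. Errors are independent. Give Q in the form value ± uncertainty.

Let w = x − b = 64.7. δw = √(δx² + δb²) = √(7.84 + 0.0676) = 2.81, so δw/w = 0.0434.
Q is then a monomial in w, c, u:
δQ/Q = √((δw/w)² + (2·δc/c)² + (2·δu/u)²) = √(0.00189 + 0.0580 + 0.0292) = 0.298
Q = 2.08e+07, so δQ = 0.298 × 2.08e+07 = 6.21e+06.

(2.08 ± 0.621) × 10^7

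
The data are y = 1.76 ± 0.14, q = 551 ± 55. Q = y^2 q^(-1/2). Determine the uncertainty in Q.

0.0220

Each factor contributes (exponent × relative error)² to (δQ/Q)²:
  (2·δy/y)² = (2×0.0795)² = 0.0253;  (−½·δq/q)² = (-0.5×0.0998)² = 0.00249
δQ/Q = √(0.0278) = 0.167
Q = 0.132, so δQ = 0.167 × 0.132 = 0.0220.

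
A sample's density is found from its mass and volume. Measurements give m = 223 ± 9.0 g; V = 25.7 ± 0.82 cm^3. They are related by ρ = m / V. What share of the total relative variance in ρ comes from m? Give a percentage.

(δρ/ρ)² = (1·δm/m)² + (-1·δV/V)²
  m term: (1×0.0404)² = 0.00163
  V term: (-1×0.0319)² = 0.00102
Total = 0.00265. Share from m = 0.00163/0.00265 = 0.615.

61.5%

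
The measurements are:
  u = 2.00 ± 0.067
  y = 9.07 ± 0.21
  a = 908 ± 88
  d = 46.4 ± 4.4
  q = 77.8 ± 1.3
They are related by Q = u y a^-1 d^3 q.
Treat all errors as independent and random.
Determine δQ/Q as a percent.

30.4%

Since Q is a product/quotient, work with relative uncertainties:
  (1·δu/u)² = (1×0.0335)² = 0.00112;  (1·δy/y)² = (1×0.0232)² = 0.000536;  (-1·δa/a)² = (-1×0.0969)² = 0.00939;  (3·δd/d)² = (3×0.0948)² = 0.0809;  (1·δq/q)² = (1×0.0167)² = 0.000279
δQ/Q = √(0.0923) = 0.304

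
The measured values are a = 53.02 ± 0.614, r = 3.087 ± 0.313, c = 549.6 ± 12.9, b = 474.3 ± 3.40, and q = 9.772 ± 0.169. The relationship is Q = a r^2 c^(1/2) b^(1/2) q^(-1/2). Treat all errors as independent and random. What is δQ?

For a monomial Q ∝ a, r^2, c^(1/2), b^(1/2), q^(-1/2), fractional errors add in quadrature:
  (1·δa/a)² = (1×0.0116)² = 0.000134;  (2·δr/r)² = (2×0.101)² = 0.0411;  (½·δc/c)² = (0.5×0.0235)² = 0.000138;  (½·δb/b)² = (0.5×0.00717)² = 1.28e-05;  (−½·δq/q)² = (-0.5×0.0173)² = 7.48e-05
δQ/Q = √(0.0415) = 0.204
Q = 82520, so δQ = 0.204 × 82520 = 16800.

16800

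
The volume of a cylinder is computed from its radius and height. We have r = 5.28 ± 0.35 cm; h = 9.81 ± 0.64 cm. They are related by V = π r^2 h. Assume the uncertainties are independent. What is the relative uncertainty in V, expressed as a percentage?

14.8%

For a monomial V ∝ r^2, h, fractional errors add in quadrature:
  (2·δr/r)² = (2×0.0663)² = 0.0176;  (1·δh/h)² = (1×0.0652)² = 0.00426
δV/V = √(0.0218) = 0.148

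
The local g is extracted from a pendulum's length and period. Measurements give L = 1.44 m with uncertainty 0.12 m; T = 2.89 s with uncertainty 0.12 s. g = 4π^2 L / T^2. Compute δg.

Each factor contributes (exponent × relative error)² to (δg/g)²:
  (1·δL/L)² = (1×0.0833)² = 0.00694;  (-2·δT/T)² = (-2×0.0415)² = 0.00690
δg/g = √(0.0138) = 0.118
g = 6.81 m/s^2, so δg = 0.118 × 6.81 = 0.801 m/s^2.

0.801 m/s^2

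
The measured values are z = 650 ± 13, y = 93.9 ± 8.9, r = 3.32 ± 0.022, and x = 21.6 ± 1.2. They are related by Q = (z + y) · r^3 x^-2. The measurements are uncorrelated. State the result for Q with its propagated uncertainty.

58.3 ± 6.70

Let u = z + y = 744. δu = √(δz² + δy²) = √(169 + 79.2) = 15.8, so δu/u = 0.0212.
Q is then a monomial in u, r, x:
δQ/Q = √((δu/u)² + (3·δr/r)² + (-2·δx/x)²) = √(0.000449 + 0.000395 + 0.0123) = 0.115
Q = 58.3, so δQ = 0.115 × 58.3 = 6.70.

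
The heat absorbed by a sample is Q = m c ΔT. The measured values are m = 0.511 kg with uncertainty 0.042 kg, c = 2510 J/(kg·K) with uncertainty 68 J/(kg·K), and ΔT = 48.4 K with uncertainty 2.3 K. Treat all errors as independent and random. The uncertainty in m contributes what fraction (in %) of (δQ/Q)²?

69.3%

(δQ/Q)² = (1·δm/m)² + (1·δc/c)² + (1·δΔT/ΔT)²
  m term: (1×0.0822)² = 0.00676
  c term: (1×0.0271)² = 0.000734
  ΔT term: (1×0.0475)² = 0.00226
Total = 0.00975. Share from m = 0.00676/0.00975 = 0.693.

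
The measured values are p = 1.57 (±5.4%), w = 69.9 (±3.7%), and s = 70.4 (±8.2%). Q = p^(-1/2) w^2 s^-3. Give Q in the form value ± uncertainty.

Relative error in a monomial: (δQ/Q)² = Σ (nᵢ · δxᵢ/xᵢ)².
  (−½·δp/p)² = (-0.5×0.0540)² = 0.000729;  (2·δw/w)² = (2×0.0370)² = 0.00548;  (-3·δs/s)² = (-3×0.0820)² = 0.0605
δQ/Q = √(0.0667) = 0.258
Q = 0.0112, so δQ = 0.258 × 0.0112 = 0.00289.

0.0112 ± 0.00289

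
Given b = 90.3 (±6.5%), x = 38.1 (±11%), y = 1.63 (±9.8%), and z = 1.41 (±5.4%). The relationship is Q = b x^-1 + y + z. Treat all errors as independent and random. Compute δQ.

0.351

Let p = b·x^-1 = 2.37. δp/p = √((1·δb/b)² + (-1·δx/x)²) = √(0.00423 + 0.0121) = 0.128, so δp = 0.303.
Q = p + y + z: δQ = √(δp² + δy² + δz²) = √(0.0917 + 0.0255 + 0.00580) = 0.351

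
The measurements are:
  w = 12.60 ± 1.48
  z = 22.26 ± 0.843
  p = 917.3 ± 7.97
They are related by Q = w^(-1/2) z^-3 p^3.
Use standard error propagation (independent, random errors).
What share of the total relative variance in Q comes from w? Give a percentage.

20.2%

(δQ/Q)² = (−½·δw/w)² + (-3·δz/z)² + (3·δp/p)²
  w term: (-0.5×0.117)² = 0.00345
  z term: (-3×0.0379)² = 0.0129
  p term: (3×0.00869)² = 0.000679
Total = 0.0170. Share from w = 0.00345/0.0170 = 0.202.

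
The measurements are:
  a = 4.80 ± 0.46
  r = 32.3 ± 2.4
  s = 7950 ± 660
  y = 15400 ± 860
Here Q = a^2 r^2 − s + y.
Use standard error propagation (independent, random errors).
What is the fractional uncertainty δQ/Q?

0.188

Let p = a^2·r^2 = 24000. δp/p = √((2·δa/a)² + (2·δr/r)²) = √(0.0367 + 0.0221) = 0.243, so δp = 5830.
Q = p − s + y: δQ = √(δp² + δs² + δy²) = √(3.4e+07 + 4.36e+05 + 7.4e+05) = 5930
Q = 31500, so δQ/Q = 5930/31500 = 0.188.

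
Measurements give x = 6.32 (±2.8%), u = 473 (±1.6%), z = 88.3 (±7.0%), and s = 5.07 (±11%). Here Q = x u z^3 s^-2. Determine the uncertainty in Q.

Each factor contributes (exponent × relative error)² to (δQ/Q)²:
  (1·δx/x)² = (1×0.0280)² = 0.000784;  (1·δu/u)² = (1×0.0160)² = 0.000256;  (3·δz/z)² = (3×0.0700)² = 0.0441;  (-2·δs/s)² = (-2×0.110)² = 0.0484
δQ/Q = √(0.0935) = 0.306
Q = 8.01e+07, so δQ = 0.306 × 8.01e+07 = 2.45e+07.

2.45e+07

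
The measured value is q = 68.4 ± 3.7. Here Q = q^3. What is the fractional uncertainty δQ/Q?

0.162

For a monomial Q ∝ q^3, fractional errors add in quadrature:
  (3·δq/q)² = (3×0.0541)² = 0.0263
δQ/Q = √(0.0263) = 0.162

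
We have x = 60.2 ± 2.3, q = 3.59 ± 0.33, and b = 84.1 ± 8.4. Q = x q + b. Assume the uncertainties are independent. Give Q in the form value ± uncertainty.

300 ± 23.1

Let p = x·q = 216. δp/p = √((1·δx/x)² + (1·δq/q)²) = √(0.00146 + 0.00845) = 0.0995, so δp = 21.5.
Q = p + b: δQ = √(δp² + δb²) = √(463 + 70.6) = 23.1
Q = 300.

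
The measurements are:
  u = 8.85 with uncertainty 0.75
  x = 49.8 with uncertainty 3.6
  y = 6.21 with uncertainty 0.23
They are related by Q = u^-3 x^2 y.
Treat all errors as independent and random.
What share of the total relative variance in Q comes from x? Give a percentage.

24.1%

(δQ/Q)² = (-3·δu/u)² + (2·δx/x)² + (1·δy/y)²
  u term: (-3×0.0847)² = 0.0646
  x term: (2×0.0723)² = 0.0209
  y term: (1×0.0370)² = 0.00137
Total = 0.0869. Share from x = 0.0209/0.0869 = 0.241.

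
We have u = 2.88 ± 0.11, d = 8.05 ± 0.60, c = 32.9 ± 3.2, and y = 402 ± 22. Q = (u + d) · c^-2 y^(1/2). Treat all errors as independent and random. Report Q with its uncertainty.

0.202 ± 0.0413

Let w = u + d = 10.9. δw = √(δu² + δd²) = √(0.0121 + 0.360) = 0.610, so δw/w = 0.0558.
Q is then a monomial in w, c, y:
δQ/Q = √((δw/w)² + (-2·δc/c)² + (½·δy/y)²) = √(0.00311 + 0.0378 + 0.000749) = 0.204
Q = 0.202, so δQ = 0.204 × 0.202 = 0.0413.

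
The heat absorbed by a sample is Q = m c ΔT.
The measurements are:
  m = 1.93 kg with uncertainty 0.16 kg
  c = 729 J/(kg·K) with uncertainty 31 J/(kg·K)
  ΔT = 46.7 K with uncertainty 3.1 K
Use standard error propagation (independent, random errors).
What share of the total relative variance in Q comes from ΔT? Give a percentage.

(δQ/Q)² = (1·δm/m)² + (1·δc/c)² + (1·δΔT/ΔT)²
  m term: (1×0.0829)² = 0.00687
  c term: (1×0.0425)² = 0.00181
  ΔT term: (1×0.0664)² = 0.00441
Total = 0.0131. Share from ΔT = 0.00441/0.0131 = 0.337.

33.7%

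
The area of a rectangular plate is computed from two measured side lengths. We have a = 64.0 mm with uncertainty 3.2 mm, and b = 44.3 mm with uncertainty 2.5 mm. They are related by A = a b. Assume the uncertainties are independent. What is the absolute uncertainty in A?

214 mm^2

Relative error in a monomial: (δA/A)² = Σ (nᵢ · δxᵢ/xᵢ)².
  (1·δa/a)² = (1×0.0500)² = 0.00250;  (1·δb/b)² = (1×0.0564)² = 0.00318
δA/A = √(0.00568) = 0.0754
A = 2840 mm^2, so δA = 0.0754 × 2840 = 214 mm^2.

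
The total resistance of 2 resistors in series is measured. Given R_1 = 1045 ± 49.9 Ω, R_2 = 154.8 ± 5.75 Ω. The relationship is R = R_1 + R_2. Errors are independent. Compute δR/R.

0.0419

Absolute uncertainties add in quadrature for a linear combination:
  (δR_1)² = 2490;  (δR_2)² = 33.1
δR = √(2520) = 50.2 Ω
R = 1200 Ω, so δR/R = 50.2/1200 = 0.0419.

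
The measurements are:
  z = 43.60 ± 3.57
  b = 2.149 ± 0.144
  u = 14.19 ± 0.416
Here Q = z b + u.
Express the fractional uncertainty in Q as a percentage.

9.20%

Let p = z·b = 93.70. δp/p = √((1·δz/z)² + (1·δb/b)²) = √(0.00670 + 0.00449) = 0.106, so δp = 9.91.
Q = p + u: δQ = √(δp² + δu²) = √(98.3 + 0.173) = 9.92
Q = 107.9, so δQ/Q = 9.92/107.9 = 0.0920.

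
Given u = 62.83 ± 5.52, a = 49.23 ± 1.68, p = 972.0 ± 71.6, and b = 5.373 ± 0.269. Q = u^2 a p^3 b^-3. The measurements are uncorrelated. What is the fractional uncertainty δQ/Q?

Products/powers → add relative errors in quadrature, weighted by exponent:
  (2·δu/u)² = (2×0.0879)² = 0.0309;  (1·δa/a)² = (1×0.0341)² = 0.00116;  (3·δp/p)² = (3×0.0737)² = 0.0488;  (-3·δb/b)² = (-3×0.0501)² = 0.0226
δQ/Q = √(0.103) = 0.322

0.322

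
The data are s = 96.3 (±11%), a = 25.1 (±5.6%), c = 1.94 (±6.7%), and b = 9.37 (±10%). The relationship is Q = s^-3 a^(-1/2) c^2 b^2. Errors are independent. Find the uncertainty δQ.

3.02e-05

Products/powers → add relative errors in quadrature, weighted by exponent:
  (-3·δs/s)² = (-3×0.110)² = 0.109;  (−½·δa/a)² = (-0.5×0.0560)² = 0.000784;  (2·δc/c)² = (2×0.0670)² = 0.0180;  (2·δb/b)² = (2×0.100)² = 0.0400
δQ/Q = √(0.168) = 0.409
Q = 7.39e-05, so δQ = 0.409 × 7.39e-05 = 3.02e-05.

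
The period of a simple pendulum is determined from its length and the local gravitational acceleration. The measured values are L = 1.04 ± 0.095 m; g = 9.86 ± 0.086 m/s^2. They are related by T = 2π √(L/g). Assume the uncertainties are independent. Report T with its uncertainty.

2.04 ± 0.0936 s

T is a product of powers, so relative uncertainties combine in quadrature:
  (½·δL/L)² = (0.5×0.0913)² = 0.00209;  (−½·δg/g)² = (-0.5×0.00872)² = 1.9e-05
δT/T = √(0.00211) = 0.0459
T = 2.04 s, so δT = 0.0459 × 2.04 = 0.0936 s.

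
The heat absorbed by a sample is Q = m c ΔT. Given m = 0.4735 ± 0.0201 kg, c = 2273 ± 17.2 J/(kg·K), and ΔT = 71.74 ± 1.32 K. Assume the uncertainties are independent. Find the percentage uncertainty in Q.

4.69%

Relative error in a monomial: (δQ/Q)² = Σ (nᵢ · δxᵢ/xᵢ)².
  (1·δm/m)² = (1×0.0424)² = 0.00180;  (1·δc/c)² = (1×0.00757)² = 5.73e-05;  (1·δΔT/ΔT)² = (1×0.0184)² = 0.000339
δQ/Q = √(0.00220) = 0.0469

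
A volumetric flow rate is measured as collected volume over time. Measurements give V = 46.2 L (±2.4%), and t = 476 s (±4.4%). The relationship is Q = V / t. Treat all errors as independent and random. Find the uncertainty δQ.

Products/powers → add relative errors in quadrature, weighted by exponent:
  (1·δV/V)² = (1×0.0240)² = 0.000576;  (-1·δt/t)² = (-1×0.0440)² = 0.00194
δQ/Q = √(0.00251) = 0.0501
Q = 0.0971 L/s, so δQ = 0.0501 × 0.0971 = 0.00486 L/s.

0.00486 L/s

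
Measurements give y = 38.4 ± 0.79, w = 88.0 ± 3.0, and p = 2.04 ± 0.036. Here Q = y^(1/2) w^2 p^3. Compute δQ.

35400

Q is a product of powers, so relative uncertainties combine in quadrature:
  (½·δy/y)² = (0.5×0.0206)² = 0.000106;  (2·δw/w)² = (2×0.0341)² = 0.00465;  (3·δp/p)² = (3×0.0176)² = 0.00280
δQ/Q = √(0.00756) = 0.0869
Q = 4.07e+05, so δQ = 0.0869 × 4.07e+05 = 35400.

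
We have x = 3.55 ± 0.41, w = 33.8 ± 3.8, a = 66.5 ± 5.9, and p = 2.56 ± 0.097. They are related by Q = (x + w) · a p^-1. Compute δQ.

Let u = x + w = 37.3. δu = √(δx² + δw²) = √(0.168 + 14.4) = 3.82, so δu/u = 0.102.
Q is then a monomial in u, a, p:
δQ/Q = √((δu/u)² + (1·δa/a)² + (-1·δp/p)²) = √(0.0105 + 0.00787 + 0.00144) = 0.141
Q = 970, so δQ = 0.141 × 970 = 136.

136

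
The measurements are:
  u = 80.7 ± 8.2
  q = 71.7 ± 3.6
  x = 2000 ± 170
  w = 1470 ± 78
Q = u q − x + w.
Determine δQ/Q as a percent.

13.0%

Let p = u·q = 5790. δp/p = √((1·δu/u)² + (1·δq/q)²) = √(0.0103 + 0.00252) = 0.113, so δp = 656.
Q = p − x + w: δQ = √(δp² + δx² + δw²) = √(4.3e+05 + 28900 + 6080) = 682
Q = 5260, so δQ/Q = 682/5260 = 0.130.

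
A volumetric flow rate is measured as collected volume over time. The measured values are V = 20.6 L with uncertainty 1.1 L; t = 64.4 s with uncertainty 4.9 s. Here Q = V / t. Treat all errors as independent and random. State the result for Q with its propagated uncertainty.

Products/powers → add relative errors in quadrature, weighted by exponent:
  (1·δV/V)² = (1×0.0534)² = 0.00285;  (-1·δt/t)² = (-1×0.0761)² = 0.00579
δQ/Q = √(0.00864) = 0.0930
Q = 0.320 L/s, so δQ = 0.0930 × 0.320 = 0.0297 L/s.

0.320 ± 0.0297 L/s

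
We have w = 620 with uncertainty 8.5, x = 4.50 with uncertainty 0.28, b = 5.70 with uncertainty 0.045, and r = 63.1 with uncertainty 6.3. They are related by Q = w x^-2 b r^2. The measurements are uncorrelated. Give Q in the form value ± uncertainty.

(6.95 ± 1.64) × 10^5

Since Q is a product/quotient, work with relative uncertainties:
  (1·δw/w)² = (1×0.0137)² = 0.000188;  (-2·δx/x)² = (-2×0.0622)² = 0.0155;  (1·δb/b)² = (1×0.00789)² = 6.23e-05;  (2·δr/r)² = (2×0.0998)² = 0.0399
δQ/Q = √(0.0556) = 0.236
Q = 6.95e+05, so δQ = 0.236 × 6.95e+05 = 1.64e+05.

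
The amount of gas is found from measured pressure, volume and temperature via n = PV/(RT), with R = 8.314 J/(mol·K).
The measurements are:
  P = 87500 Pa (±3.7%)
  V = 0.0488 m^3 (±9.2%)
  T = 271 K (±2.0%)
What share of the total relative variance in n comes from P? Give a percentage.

13.4%

(δn/n)² = (1·δP/P)² + (1·δV/V)² + (-1·δT/T)²
  P term: (1×0.0370)² = 0.00137
  V term: (1×0.0920)² = 0.00846
  T term: (-1×0.0200)² = 0.000400
Total = 0.0102. Share from P = 0.00137/0.0102 = 0.134.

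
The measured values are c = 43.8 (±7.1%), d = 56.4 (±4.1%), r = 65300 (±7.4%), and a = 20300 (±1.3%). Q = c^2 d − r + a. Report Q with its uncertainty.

63200 ± 16700

Let p = c^2·d = 1.08e+05. δp/p = √((2·δc/c)² + (1·δd/d)²) = √(0.0202 + 0.00168) = 0.148, so δp = 16000.
Q = p − r + a: δQ = √(δp² + δr² + δa²) = √(2.56e+08 + 2.34e+07 + 69600) = 16700
Q = 63200.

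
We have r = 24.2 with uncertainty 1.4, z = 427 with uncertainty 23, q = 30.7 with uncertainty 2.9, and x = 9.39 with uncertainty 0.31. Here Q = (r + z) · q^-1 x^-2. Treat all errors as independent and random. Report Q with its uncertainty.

Let u = r + z = 451. δu = √(δr² + δz²) = √(1.96 + 529) = 23.0, so δu/u = 0.0511.
Q is then a monomial in u, q, x:
δQ/Q = √((δu/u)² + (-1·δq/q)² + (-2·δx/x)²) = √(0.00261 + 0.00892 + 0.00436) = 0.126
Q = 0.167, so δQ = 0.126 × 0.167 = 0.0210.

0.167 ± 0.0210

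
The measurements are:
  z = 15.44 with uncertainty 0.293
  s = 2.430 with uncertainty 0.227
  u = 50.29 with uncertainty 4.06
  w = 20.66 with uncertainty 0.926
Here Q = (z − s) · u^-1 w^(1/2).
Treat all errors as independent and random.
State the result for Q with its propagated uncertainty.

Let h = z − s = 13.01. δh = √(δz² + δs²) = √(0.0858 + 0.0515) = 0.371, so δh/h = 0.0285.
Q is then a monomial in h, u, w:
δQ/Q = √((δh/h)² + (-1·δu/u)² + (½·δw/w)²) = √(0.000812 + 0.00652 + 0.000502) = 0.0885
Q = 1.176, so δQ = 0.0885 × 1.176 = 0.104.

1.176 ± 0.104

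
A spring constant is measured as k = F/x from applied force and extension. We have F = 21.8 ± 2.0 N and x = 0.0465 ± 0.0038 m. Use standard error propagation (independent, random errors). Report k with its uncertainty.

469 ± 57.6 N/m

Products/powers → add relative errors in quadrature, weighted by exponent:
  (1·δF/F)² = (1×0.0917)² = 0.00842;  (-1·δx/x)² = (-1×0.0817)² = 0.00668
δk/k = √(0.0151) = 0.123
k = 469 N/m, so δk = 0.123 × 469 = 57.6 N/m.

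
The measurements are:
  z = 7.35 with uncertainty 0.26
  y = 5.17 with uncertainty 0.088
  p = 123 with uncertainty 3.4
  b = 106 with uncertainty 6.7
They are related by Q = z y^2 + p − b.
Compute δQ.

12.2

Let w = z·y^2 = 196. δw/w = √((1·δz/z)² + (2·δy/y)²) = √(0.00125 + 0.00116) = 0.0491, so δw = 9.64.
Q = w + p − b: δQ = √(δw² + δp² + δb²) = √(93.0 + 11.6 + 44.9) = 12.2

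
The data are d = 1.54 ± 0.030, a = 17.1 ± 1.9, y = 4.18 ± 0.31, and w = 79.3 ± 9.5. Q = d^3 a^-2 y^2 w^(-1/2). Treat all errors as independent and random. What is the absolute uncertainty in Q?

0.00686

Each factor contributes (exponent × relative error)² to (δQ/Q)²:
  (3·δd/d)² = (3×0.0195)² = 0.00342;  (-2·δa/a)² = (-2×0.111)² = 0.0494;  (2·δy/y)² = (2×0.0742)² = 0.0220;  (−½·δw/w)² = (-0.5×0.120)² = 0.00359
δQ/Q = √(0.0784) = 0.280
Q = 0.0245, so δQ = 0.280 × 0.0245 = 0.00686.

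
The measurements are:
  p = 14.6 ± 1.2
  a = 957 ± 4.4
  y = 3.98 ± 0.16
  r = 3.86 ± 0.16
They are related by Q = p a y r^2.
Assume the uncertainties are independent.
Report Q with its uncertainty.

Products/powers → add relative errors in quadrature, weighted by exponent:
  (1·δp/p)² = (1×0.0822)² = 0.00676;  (1·δa/a)² = (1×0.00460)² = 2.11e-05;  (1·δy/y)² = (1×0.0402)² = 0.00162;  (2·δr/r)² = (2×0.0415)² = 0.00687
δQ/Q = √(0.0153) = 0.124
Q = 8.29e+05, so δQ = 0.124 × 8.29e+05 = 1.02e+05.

(8.29 ± 1.02) × 10^5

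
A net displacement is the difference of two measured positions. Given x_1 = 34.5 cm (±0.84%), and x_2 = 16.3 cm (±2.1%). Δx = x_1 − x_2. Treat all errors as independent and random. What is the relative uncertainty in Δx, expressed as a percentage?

Absolute uncertainties add in quadrature for a linear combination:
  (δx_1)² = 0.0840;  (δx_2)² = 0.117
δΔx = √(0.201) = 0.449 cm
Δx = 18.2 cm, so δΔx/Δx = 0.449/18.2 = 0.0246.

2.46%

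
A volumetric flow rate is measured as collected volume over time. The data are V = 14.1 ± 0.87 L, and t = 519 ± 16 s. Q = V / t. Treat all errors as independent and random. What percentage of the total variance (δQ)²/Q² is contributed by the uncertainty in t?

20.0%

(δQ/Q)² = (1·δV/V)² + (-1·δt/t)²
  V term: (1×0.0617)² = 0.00381
  t term: (-1×0.0308)² = 0.000950
Total = 0.00476. Share from t = 0.000950/0.00476 = 0.200.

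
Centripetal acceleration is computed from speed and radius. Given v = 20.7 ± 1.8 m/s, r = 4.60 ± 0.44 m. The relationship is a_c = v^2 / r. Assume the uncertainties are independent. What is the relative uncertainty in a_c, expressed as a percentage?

Relative error in a monomial: (δa_c/a_c)² = Σ (nᵢ · δxᵢ/xᵢ)².
  (2·δv/v)² = (2×0.0870)² = 0.0302;  (-1·δr/r)² = (-1×0.0957)² = 0.00915
δa_c/a_c = √(0.0394) = 0.198

19.8%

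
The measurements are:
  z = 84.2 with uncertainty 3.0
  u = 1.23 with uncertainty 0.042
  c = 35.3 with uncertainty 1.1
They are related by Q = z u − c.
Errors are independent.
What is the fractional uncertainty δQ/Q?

0.0766

Let p = z·u = 104. δp/p = √((1·δz/z)² + (1·δu/u)²) = √(0.00127 + 0.00117) = 0.0494, so δp = 5.11.
Q = p − c: δQ = √(δp² + δc²) = √(26.1 + 1.21) = 5.23
Q = 68.3, so δQ/Q = 5.23/68.3 = 0.0766.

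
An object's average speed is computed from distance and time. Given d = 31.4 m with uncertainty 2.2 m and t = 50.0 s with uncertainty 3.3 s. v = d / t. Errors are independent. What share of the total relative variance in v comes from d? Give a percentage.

53.0%

(δv/v)² = (1·δd/d)² + (-1·δt/t)²
  d term: (1×0.0701)² = 0.00491
  t term: (-1×0.0660)² = 0.00436
Total = 0.00926. Share from d = 0.00491/0.00926 = 0.530.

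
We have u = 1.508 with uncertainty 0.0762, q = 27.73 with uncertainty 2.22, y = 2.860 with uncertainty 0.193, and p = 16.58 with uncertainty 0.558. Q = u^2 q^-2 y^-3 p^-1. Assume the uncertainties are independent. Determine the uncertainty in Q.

2.13e-06

Each factor contributes (exponent × relative error)² to (δQ/Q)²:
  (2·δu/u)² = (2×0.0505)² = 0.0102;  (-2·δq/q)² = (-2×0.0801)² = 0.0256;  (-3·δy/y)² = (-3×0.0675)² = 0.0410;  (-1·δp/p)² = (-1×0.0337)² = 0.00113
δQ/Q = √(0.0780) = 0.279
Q = 7.625e-06, so δQ = 0.279 × 7.625e-06 = 2.13e-06.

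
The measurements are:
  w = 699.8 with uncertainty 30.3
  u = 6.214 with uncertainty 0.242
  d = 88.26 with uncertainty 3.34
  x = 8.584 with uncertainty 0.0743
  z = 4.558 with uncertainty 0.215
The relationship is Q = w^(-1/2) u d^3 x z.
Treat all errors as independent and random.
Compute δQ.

8.28e+05

Since Q is a product/quotient, work with relative uncertainties:
  (−½·δw/w)² = (-0.5×0.0433)² = 0.000469;  (1·δu/u)² = (1×0.0389)² = 0.00152;  (3·δd/d)² = (3×0.0378)² = 0.0129;  (1·δx/x)² = (1×0.00866)² = 7.49e-05;  (1·δz/z)² = (1×0.0472)² = 0.00222
δQ/Q = √(0.0172) = 0.131
Q = 6.319e+06, so δQ = 0.131 × 6.319e+06 = 8.28e+05.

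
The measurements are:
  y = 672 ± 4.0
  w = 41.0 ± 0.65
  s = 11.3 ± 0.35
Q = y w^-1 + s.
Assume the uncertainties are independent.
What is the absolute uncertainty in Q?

Let p = y·w^-1 = 16.4. δp/p = √((1·δy/y)² + (-1·δw/w)²) = √(3.54e-05 + 0.000251) = 0.0169, so δp = 0.278.
Q = p + s: δQ = √(δp² + δs²) = √(0.0770 + 0.122) = 0.447

0.447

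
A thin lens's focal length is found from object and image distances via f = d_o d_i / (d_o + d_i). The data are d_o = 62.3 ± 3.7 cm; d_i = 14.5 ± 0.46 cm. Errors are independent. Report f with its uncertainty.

∂f/∂d_o = (d_i/(d_o+d_i))² = 0.0356;  ∂f/∂d_i = (d_o/(d_o+d_i))² = 0.658
δf = √((∂f/∂d_o · δd_o)² + (∂f/∂d_i · δd_i)²) = √(0.0174 + 0.0916) = 0.330 cm
f = 11.8 cm.

11.8 ± 0.330 cm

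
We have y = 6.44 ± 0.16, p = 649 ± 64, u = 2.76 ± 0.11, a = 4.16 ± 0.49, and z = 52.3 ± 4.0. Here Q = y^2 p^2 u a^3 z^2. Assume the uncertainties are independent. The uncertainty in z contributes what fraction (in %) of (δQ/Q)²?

12.2%

(δQ/Q)² = (2·δy/y)² + (2·δp/p)² + (1·δu/u)² + (3·δa/a)² + (2·δz/z)²
  y term: (2×0.0248)² = 0.00247
  p term: (2×0.0986)² = 0.0389
  u term: (1×0.0399)² = 0.00159
  a term: (3×0.118)² = 0.125
  z term: (2×0.0765)² = 0.0234
Total = 0.191. Share from z = 0.0234/0.191 = 0.122.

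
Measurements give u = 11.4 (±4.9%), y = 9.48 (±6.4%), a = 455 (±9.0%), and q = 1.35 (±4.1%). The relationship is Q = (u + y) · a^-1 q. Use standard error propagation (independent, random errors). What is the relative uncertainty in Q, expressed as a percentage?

10.6%

Let w = u + y = 20.9. δw = √(δu² + δy²) = √(0.312 + 0.368) = 0.825, so δw/w = 0.0395.
Q is then a monomial in w, a, q:
δQ/Q = √((δw/w)² + (-1·δa/a)² + (1·δq/q)²) = √(0.00156 + 0.00810 + 0.00168) = 0.106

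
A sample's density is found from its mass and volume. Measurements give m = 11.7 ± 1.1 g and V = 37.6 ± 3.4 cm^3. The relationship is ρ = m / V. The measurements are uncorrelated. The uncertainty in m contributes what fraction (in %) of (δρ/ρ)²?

(δρ/ρ)² = (1·δm/m)² + (-1·δV/V)²
  m term: (1×0.0940)² = 0.00884
  V term: (-1×0.0904)² = 0.00818
Total = 0.0170. Share from m = 0.00884/0.0170 = 0.519.

51.9%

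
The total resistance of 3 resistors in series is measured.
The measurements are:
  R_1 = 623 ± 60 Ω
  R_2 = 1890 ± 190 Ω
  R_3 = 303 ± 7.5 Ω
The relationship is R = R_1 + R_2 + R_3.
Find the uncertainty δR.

199 Ω

Sums and differences: (δR)² = Σ (cᵢ δxᵢ)².
  (δR_1)² = 3600;  (δR_2)² = 36100;  (δR_3)² = 56.2
δR = √(39800) = 199 Ω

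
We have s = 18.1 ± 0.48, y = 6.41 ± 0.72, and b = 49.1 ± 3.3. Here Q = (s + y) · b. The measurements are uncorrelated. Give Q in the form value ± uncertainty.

Let u = s + y = 24.5. δu = √(δs² + δy²) = √(0.230 + 0.518) = 0.865, so δu/u = 0.0353.
Q is then a monomial in u, b:
δQ/Q = √((δu/u)² + (1·δb/b)²) = √(0.00125 + 0.00452) = 0.0759
Q = 1200, so δQ = 0.0759 × 1200 = 91.4.

1200 ± 91.4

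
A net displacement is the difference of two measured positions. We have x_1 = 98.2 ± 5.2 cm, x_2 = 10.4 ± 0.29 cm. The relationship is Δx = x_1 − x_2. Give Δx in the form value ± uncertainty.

87.8 ± 5.21 cm

Absolute uncertainties add in quadrature for a linear combination:
  (δx_1)² = 27.0;  (δx_2)² = 0.0841
δΔx = √(27.1) = 5.21 cm
Δx = 87.8 cm.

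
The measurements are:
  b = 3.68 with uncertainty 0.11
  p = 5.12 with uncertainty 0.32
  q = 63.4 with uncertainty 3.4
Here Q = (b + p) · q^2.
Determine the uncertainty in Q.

Let u = b + p = 8.80. δu = √(δb² + δp²) = √(0.0121 + 0.102) = 0.338, so δu/u = 0.0385.
Q is then a monomial in u, q:
δQ/Q = √((δu/u)² + (2·δq/q)²) = √(0.00148 + 0.0115) = 0.114
Q = 35400, so δQ = 0.114 × 35400 = 4030.

4030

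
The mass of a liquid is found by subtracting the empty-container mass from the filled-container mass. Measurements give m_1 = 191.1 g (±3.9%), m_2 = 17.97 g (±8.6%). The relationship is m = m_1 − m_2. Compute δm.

7.61 g

m is a linear combination, so absolute uncertainties add in quadrature:
  (δm_1)² = 55.5;  (δm_2)² = 2.39
δm = √(57.9) = 7.61 g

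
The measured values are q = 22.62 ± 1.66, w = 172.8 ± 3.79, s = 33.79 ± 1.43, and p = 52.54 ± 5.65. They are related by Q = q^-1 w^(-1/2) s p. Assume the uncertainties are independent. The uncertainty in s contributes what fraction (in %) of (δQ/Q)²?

(δQ/Q)² = (-1·δq/q)² + (−½·δw/w)² + (1·δs/s)² + (1·δp/p)²
  q term: (-1×0.0734)² = 0.00539
  w term: (-0.5×0.0219)² = 0.000120
  s term: (1×0.0423)² = 0.00179
  p term: (1×0.108)² = 0.0116
Total = 0.0189. Share from s = 0.00179/0.0189 = 0.0950.

9.50%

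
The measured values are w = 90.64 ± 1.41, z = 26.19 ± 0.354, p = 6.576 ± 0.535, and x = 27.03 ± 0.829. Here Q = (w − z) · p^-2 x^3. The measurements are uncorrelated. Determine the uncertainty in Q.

Let u = w − z = 64.45. δu = √(δw² + δz²) = √(1.99 + 0.125) = 1.45, so δu/u = 0.0226.
Q is then a monomial in u, p, x:
δQ/Q = √((δu/u)² + (-2·δp/p)² + (3·δx/x)²) = √(0.000509 + 0.0265 + 0.00847) = 0.188
Q = 29430, so δQ = 0.188 × 29430 = 5540.

5540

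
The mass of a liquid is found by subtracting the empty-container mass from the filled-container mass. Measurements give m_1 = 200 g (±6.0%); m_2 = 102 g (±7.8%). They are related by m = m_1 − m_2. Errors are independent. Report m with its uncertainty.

For a sum/difference, combine absolute errors in quadrature:
  (δm_1)² = 144;  (δm_2)² = 63.3
δm = √(207) = 14.4 g
m = 98.0 g.

98.0 ± 14.4 g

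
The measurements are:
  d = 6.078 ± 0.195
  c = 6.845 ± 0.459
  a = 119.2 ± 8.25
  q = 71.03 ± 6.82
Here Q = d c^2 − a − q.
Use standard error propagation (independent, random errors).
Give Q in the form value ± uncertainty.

94.55 ± 40.7

Let p = d·c^2 = 284.8. δp/p = √((1·δd/d)² + (2·δc/c)²) = √(0.00103 + 0.0180) = 0.138, so δp = 39.3.
Q = p − a − q: δQ = √(δp² + δa² + δq²) = √(1540 + 68.1 + 46.5) = 40.7
Q = 94.55.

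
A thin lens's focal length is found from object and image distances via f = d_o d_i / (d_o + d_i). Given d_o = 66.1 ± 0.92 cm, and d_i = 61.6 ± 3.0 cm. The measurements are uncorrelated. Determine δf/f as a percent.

∂f/∂d_o = (d_i/(d_o+d_i))² = 0.233;  ∂f/∂d_i = (d_o/(d_o+d_i))² = 0.268
δf = √((∂f/∂d_o · δd_o)² + (∂f/∂d_i · δd_i)²) = √(0.0458 + 0.646) = 0.832 cm
f = 31.9 cm, so δf/f = 0.832/31.9 = 0.0261.

2.61%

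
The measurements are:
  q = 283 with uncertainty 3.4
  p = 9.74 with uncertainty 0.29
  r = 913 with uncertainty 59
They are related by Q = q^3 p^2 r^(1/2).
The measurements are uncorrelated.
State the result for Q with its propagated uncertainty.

Since Q is a product/quotient, work with relative uncertainties:
  (3·δq/q)² = (3×0.0120)² = 0.00130;  (2·δp/p)² = (2×0.0298)² = 0.00355;  (½·δr/r)² = (0.5×0.0646)² = 0.00104
δQ/Q = √(0.00589) = 0.0767
Q = 6.5e+10, so δQ = 0.0767 × 6.5e+10 = 4.99e+09.

(6.50 ± 0.499) × 10^10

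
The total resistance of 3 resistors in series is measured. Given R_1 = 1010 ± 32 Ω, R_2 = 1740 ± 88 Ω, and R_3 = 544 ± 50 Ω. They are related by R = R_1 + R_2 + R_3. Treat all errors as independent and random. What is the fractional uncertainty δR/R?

0.0322

Sums and differences: (δR)² = Σ (cᵢ δxᵢ)².
  (δR_1)² = 1020;  (δR_2)² = 7740;  (δR_3)² = 2500
δR = √(11300) = 106 Ω
R = 3290 Ω, so δR/R = 106/3290 = 0.0322.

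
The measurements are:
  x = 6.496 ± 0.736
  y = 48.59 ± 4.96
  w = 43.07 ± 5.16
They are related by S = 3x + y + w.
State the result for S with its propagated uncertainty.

111.1 ± 7.49

Absolute uncertainties add in quadrature for a linear combination:
  (3·δx)² = 4.88;  (δy)² = 24.6;  (δw)² = 26.6
δS = √(56.1) = 7.49
S = 111.1.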